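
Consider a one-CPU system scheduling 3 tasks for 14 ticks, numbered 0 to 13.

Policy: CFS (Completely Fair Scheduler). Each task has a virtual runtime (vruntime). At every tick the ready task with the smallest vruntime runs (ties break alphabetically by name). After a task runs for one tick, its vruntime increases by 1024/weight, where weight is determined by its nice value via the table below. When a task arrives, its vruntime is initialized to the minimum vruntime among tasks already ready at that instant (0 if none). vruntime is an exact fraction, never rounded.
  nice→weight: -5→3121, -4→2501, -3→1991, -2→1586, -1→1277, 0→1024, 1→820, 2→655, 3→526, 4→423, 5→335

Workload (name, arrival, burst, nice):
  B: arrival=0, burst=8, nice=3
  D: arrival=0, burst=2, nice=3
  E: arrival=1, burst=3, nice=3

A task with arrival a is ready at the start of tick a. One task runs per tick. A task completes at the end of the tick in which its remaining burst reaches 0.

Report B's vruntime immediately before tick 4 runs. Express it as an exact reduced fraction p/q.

vruntime(B, start of tick 4) = 1024/263

t=0: vr[B=0 D=0] → run B
t=1: vr[B=512/263 D=0 E=0] → run D
t=2: vr[B=512/263 D=512/263 E=0] → run E
t=3: vr[B=512/263 D=512/263 E=512/263] → run B
t=4: vr[B=1024/263 D=512/263 E=512/263] → run D
t=5: vr[B=1024/263 E=512/263] → run E
t=6: vr[B=1024/263 E=1024/263] → run B
t=7: vr[B=1536/263 E=1024/263] → run E
t=8: vr[B=1536/263] → run B
t=9: vr[B=2048/263] → run B
t=10: vr[B=2560/263] → run B
t=11: vr[B=3072/263] → run B
t=12: vr[B=3584/263] → run B
t=13: (idle)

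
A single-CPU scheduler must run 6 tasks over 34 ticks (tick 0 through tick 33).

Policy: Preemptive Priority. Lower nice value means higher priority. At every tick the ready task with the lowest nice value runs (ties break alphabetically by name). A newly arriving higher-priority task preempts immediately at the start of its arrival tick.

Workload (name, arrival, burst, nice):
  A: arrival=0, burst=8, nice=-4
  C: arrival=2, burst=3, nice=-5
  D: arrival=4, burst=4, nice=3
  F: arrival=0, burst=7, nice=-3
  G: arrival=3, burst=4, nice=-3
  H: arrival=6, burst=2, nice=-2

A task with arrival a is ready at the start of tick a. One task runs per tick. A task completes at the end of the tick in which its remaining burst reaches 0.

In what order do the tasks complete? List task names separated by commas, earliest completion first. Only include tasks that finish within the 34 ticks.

t=0: ready={A,F} → run A
t=1: ready={A,F} → run A
t=2: ready={A,C,F} → run C
t=3: ready={A,C,F,G} → run C
t=4: ready={A,C,D,F,G} → run C
t=5: ready={A,D,F,G} → run A
t=6: ready={A,D,F,G,H} → run A
t=7: ready={A,D,F,G,H} → run A
t=8: ready={A,D,F,G,H} → run A
t=9: ready={A,D,F,G,H} → run A
t=10: ready={A,D,F,G,H} → run A
t=11: ready={D,F,G,H} → run F
t=12: ready={D,F,G,H} → run F
t=13: ready={D,F,G,H} → run F
t=14: ready={D,F,G,H} → run F
t=15: ready={D,F,G,H} → run F
t=16: ready={D,F,G,H} → run F
t=17: ready={D,F,G,H} → run F
t=18: ready={D,G,H} → run G
t=19: ready={D,G,H} → run G
t=20: ready={D,G,H} → run G
t=21: ready={D,G,H} → run G
t=22: ready={D,H} → run H
t=23: ready={D,H} → run H
t=24: ready={D} → run D
t=25: ready={D} → run D
t=26: ready={D} → run D
t=27: ready={D} → run D
t=28: (idle)
t=29: (idle)
t=30: (idle)
t=31: (idle)
t=32: (idle)
t=33: (idle)

completion order = C, A, F, G, H, D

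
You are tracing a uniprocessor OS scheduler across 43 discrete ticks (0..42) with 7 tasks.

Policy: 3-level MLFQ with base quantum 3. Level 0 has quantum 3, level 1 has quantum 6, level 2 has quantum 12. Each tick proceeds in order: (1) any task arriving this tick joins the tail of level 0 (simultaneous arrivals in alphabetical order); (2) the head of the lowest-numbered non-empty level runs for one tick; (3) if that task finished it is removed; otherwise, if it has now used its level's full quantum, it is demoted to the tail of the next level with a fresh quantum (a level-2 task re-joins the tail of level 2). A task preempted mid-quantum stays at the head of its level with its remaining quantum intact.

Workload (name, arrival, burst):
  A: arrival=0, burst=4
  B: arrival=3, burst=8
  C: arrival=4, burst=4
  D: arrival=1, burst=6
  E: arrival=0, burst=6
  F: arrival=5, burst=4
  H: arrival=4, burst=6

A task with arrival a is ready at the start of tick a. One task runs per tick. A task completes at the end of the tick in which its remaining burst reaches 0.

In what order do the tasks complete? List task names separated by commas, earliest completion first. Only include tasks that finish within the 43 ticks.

t=0: L0/L1/L2 = AE/-/- → run A
t=1: L0/L1/L2 = AED/-/- → run A
t=2: L0/L1/L2 = AED/-/- → run A
t=3: L0/L1/L2 = EDB/A/- → run E
t=4: L0/L1/L2 = EDBCH/A/- → run E
t=5: L0/L1/L2 = EDBCHF/A/- → run E
t=6: L0/L1/L2 = DBCHF/AE/- → run D
t=7: L0/L1/L2 = DBCHF/AE/- → run D
t=8: L0/L1/L2 = DBCHF/AE/- → run D
t=9: L0/L1/L2 = BCHF/AED/- → run B
t=10: L0/L1/L2 = BCHF/AED/- → run B
t=11: L0/L1/L2 = BCHF/AED/- → run B
t=12: L0/L1/L2 = CHF/AEDB/- → run C
t=13: L0/L1/L2 = CHF/AEDB/- → run C
t=14: L0/L1/L2 = CHF/AEDB/- → run C
t=15: L0/L1/L2 = HF/AEDBC/- → run H
t=16: L0/L1/L2 = HF/AEDBC/- → run H
t=17: L0/L1/L2 = HF/AEDBC/- → run H
t=18: L0/L1/L2 = F/AEDBCH/- → run F
t=19: L0/L1/L2 = F/AEDBCH/- → run F
t=20: L0/L1/L2 = F/AEDBCH/- → run F
t=21: L0/L1/L2 = -/AEDBCHF/- → run A
t=22: L0/L1/L2 = -/EDBCHF/- → run E
t=23: L0/L1/L2 = -/EDBCHF/- → run E
t=24: L0/L1/L2 = -/EDBCHF/- → run E
t=25: L0/L1/L2 = -/DBCHF/- → run D
t=26: L0/L1/L2 = -/DBCHF/- → run D
t=27: L0/L1/L2 = -/DBCHF/- → run D
t=28: L0/L1/L2 = -/BCHF/- → run B
t=29: L0/L1/L2 = -/BCHF/- → run B
t=30: L0/L1/L2 = -/BCHF/- → run B
t=31: L0/L1/L2 = -/BCHF/- → run B
t=32: L0/L1/L2 = -/BCHF/- → run B
t=33: L0/L1/L2 = -/CHF/- → run C
t=34: L0/L1/L2 = -/HF/- → run H
t=35: L0/L1/L2 = -/HF/- → run H
t=36: L0/L1/L2 = -/HF/- → run H
t=37: L0/L1/L2 = -/F/- → run F
t=38: (idle)
t=39: (idle)
t=40: (idle)
t=41: (idle)
t=42: (idle)

completion order = A, E, D, B, C, H, F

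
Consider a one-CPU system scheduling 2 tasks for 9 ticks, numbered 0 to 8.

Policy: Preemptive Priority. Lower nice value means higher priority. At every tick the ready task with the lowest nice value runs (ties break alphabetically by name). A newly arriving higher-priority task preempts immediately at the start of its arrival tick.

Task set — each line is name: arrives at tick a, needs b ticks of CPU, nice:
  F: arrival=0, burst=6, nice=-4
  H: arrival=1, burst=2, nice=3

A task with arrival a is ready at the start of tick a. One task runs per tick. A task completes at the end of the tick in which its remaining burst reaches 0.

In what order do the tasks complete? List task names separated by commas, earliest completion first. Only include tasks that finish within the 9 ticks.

t=0: ready={F} → run F
t=1: ready={F,H} → run F
t=2: ready={F,H} → run F
t=3: ready={F,H} → run F
t=4: ready={F,H} → run F
t=5: ready={F,H} → run F
t=6: ready={H} → run H
t=7: ready={H} → run H
t=8: (idle)

completion order = F, H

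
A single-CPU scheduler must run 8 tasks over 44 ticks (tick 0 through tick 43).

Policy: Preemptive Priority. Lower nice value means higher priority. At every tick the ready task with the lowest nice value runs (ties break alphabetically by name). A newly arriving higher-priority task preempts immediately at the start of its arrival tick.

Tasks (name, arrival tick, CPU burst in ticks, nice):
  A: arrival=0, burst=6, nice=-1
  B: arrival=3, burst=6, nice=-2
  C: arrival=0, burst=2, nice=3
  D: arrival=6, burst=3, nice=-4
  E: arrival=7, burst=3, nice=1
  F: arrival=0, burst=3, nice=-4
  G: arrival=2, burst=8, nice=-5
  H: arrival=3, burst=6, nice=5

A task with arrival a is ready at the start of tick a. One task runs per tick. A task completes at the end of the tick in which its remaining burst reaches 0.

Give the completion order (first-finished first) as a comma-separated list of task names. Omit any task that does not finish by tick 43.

t=0: ready={A,C,F} → run F
t=1: ready={A,C,F} → run F
t=2: ready={A,C,F,G} → run G
t=3: ready={A,B,C,F,G,H} → run G
t=4: ready={A,B,C,F,G,H} → run G
t=5: ready={A,B,C,F,G,H} → run G
t=6: ready={A,B,C,D,F,G,H} → run G
t=7: ready={A,B,C,D,E,F,G,H} → run G
t=8: ready={A,B,C,D,E,F,G,H} → run G
t=9: ready={A,B,C,D,E,F,G,H} → run G
t=10: ready={A,B,C,D,E,F,H} → run D
t=11: ready={A,B,C,D,E,F,H} → run D
t=12: ready={A,B,C,D,E,F,H} → run D
t=13: ready={A,B,C,E,F,H} → run F
t=14: ready={A,B,C,E,H} → run B
t=15: ready={A,B,C,E,H} → run B
t=16: ready={A,B,C,E,H} → run B
t=17: ready={A,B,C,E,H} → run B
t=18: ready={A,B,C,E,H} → run B
t=19: ready={A,B,C,E,H} → run B
t=20: ready={A,C,E,H} → run A
t=21: ready={A,C,E,H} → run A
t=22: ready={A,C,E,H} → run A
t=23: ready={A,C,E,H} → run A
t=24: ready={A,C,E,H} → run A
t=25: ready={A,C,E,H} → run A
t=26: ready={C,E,H} → run E
t=27: ready={C,E,H} → run E
t=28: ready={C,E,H} → run E
t=29: ready={C,H} → run C
t=30: ready={C,H} → run C
t=31: ready={H} → run H
t=32: ready={H} → run H
t=33: ready={H} → run H
t=34: ready={H} → run H
t=35: ready={H} → run H
t=36: ready={H} → run H
t=37: (idle)
t=38: (idle)
t=39: (idle)
t=40: (idle)
t=41: (idle)
t=42: (idle)
t=43: (idle)

completion order = G, D, F, B, A, E, C, H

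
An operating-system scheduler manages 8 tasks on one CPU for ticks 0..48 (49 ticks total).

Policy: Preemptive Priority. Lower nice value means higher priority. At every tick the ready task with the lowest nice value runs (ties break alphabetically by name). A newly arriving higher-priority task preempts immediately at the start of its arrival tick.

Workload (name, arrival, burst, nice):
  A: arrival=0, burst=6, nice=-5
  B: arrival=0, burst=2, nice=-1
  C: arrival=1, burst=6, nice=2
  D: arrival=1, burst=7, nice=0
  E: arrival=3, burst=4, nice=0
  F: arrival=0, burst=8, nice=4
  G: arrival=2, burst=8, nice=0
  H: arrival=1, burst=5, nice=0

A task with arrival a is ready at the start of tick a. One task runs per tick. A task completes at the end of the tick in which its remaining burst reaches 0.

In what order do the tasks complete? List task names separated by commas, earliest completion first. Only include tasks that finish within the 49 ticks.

t=0: ready={A,B,F} → run A
t=1: ready={A,B,C,D,F,H} → run A
t=2: ready={A,B,C,D,F,G,H} → run A
t=3: ready={A,B,C,D,E,F,G,H} → run A
t=4: ready={A,B,C,D,E,F,G,H} → run A
t=5: ready={A,B,C,D,E,F,G,H} → run A
t=6: ready={B,C,D,E,F,G,H} → run B
t=7: ready={B,C,D,E,F,G,H} → run B
t=8: ready={C,D,E,F,G,H} → run D
t=9: ready={C,D,E,F,G,H} → run D
t=10: ready={C,D,E,F,G,H} → run D
t=11: ready={C,D,E,F,G,H} → run D
t=12: ready={C,D,E,F,G,H} → run D
t=13: ready={C,D,E,F,G,H} → run D
t=14: ready={C,D,E,F,G,H} → run D
t=15: ready={C,E,F,G,H} → run E
t=16: ready={C,E,F,G,H} → run E
t=17: ready={C,E,F,G,H} → run E
t=18: ready={C,E,F,G,H} → run E
t=19: ready={C,F,G,H} → run G
t=20: ready={C,F,G,H} → run G
t=21: ready={C,F,G,H} → run G
t=22: ready={C,F,G,H} → run G
t=23: ready={C,F,G,H} → run G
t=24: ready={C,F,G,H} → run G
t=25: ready={C,F,G,H} → run G
t=26: ready={C,F,G,H} → run G
t=27: ready={C,F,H} → run H
t=28: ready={C,F,H} → run H
t=29: ready={C,F,H} → run H
t=30: ready={C,F,H} → run H
t=31: ready={C,F,H} → run H
t=32: ready={C,F} → run C
t=33: ready={C,F} → run C
t=34: ready={C,F} → run C
t=35: ready={C,F} → run C
t=36: ready={C,F} → run C
t=37: ready={C,F} → run C
t=38: ready={F} → run F
t=39: ready={F} → run F
t=40: ready={F} → run F
t=41: ready={F} → run F
t=42: ready={F} → run F
t=43: ready={F} → run F
t=44: ready={F} → run F
t=45: ready={F} → run F
t=46: (idle)
t=47: (idle)
t=48: (idle)

completion order = A, B, D, E, G, H, C, F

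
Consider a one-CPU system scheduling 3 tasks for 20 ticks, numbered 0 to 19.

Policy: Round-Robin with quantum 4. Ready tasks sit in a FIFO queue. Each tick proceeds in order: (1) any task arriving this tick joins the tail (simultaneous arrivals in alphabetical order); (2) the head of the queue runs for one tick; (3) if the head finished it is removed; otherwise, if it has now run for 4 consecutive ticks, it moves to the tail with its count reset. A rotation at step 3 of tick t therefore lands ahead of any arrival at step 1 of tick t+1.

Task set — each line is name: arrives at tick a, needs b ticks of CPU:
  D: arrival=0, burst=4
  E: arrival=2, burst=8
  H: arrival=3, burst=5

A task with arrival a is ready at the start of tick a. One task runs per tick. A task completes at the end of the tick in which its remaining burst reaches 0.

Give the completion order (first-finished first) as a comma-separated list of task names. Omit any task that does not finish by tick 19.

t=0: queue=[D] q_used=0 → run D
t=1: queue=[D] q_used=1 → run D
t=2: queue=[D,E] q_used=2 → run D
t=3: queue=[D,E,H] q_used=3 → run D
t=4: queue=[E,H] q_used=0 → run E
t=5: queue=[E,H] q_used=1 → run E
t=6: queue=[E,H] q_used=2 → run E
t=7: queue=[E,H] q_used=3 → run E
t=8: queue=[H,E] q_used=0 → run H
t=9: queue=[H,E] q_used=1 → run H
t=10: queue=[H,E] q_used=2 → run H
t=11: queue=[H,E] q_used=3 → run H
t=12: queue=[E,H] q_used=0 → run E
t=13: queue=[E,H] q_used=1 → run E
t=14: queue=[E,H] q_used=2 → run E
t=15: queue=[E,H] q_used=3 → run E
t=16: queue=[H] q_used=0 → run H
t=17: (idle)
t=18: (idle)
t=19: (idle)

completion order = D, E, H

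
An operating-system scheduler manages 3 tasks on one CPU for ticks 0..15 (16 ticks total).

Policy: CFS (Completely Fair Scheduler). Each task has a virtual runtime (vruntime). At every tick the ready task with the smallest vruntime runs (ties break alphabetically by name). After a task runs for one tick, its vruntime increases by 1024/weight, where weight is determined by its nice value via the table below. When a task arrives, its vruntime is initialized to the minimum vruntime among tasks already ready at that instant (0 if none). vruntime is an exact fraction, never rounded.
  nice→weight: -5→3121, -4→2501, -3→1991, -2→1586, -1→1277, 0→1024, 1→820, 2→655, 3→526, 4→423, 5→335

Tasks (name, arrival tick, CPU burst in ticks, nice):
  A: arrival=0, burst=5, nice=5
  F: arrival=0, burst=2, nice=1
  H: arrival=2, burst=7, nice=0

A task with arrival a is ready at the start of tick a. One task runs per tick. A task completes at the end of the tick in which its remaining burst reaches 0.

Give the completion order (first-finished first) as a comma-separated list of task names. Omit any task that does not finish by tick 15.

t=0: vr[A=0 F=0] → run A
t=1: vr[A=1024/335 F=0] → run F
t=2: vr[A=1024/335 F=256/205 H=256/205] → run F
t=3: vr[A=1024/335 H=256/205] → run H
t=4: vr[A=1024/335 H=461/205] → run H
t=5: vr[A=1024/335 H=666/205] → run A
t=6: vr[A=2048/335 H=666/205] → run H
t=7: vr[A=2048/335 H=871/205] → run H
t=8: vr[A=2048/335 H=1076/205] → run H
t=9: vr[A=2048/335 H=1281/205] → run A
t=10: vr[A=3072/335 H=1281/205] → run H
t=11: vr[A=3072/335 H=1486/205] → run H
t=12: vr[A=3072/335] → run A
t=13: vr[A=4096/335] → run A
t=14: (idle)
t=15: (idle)

completion order = F, H, A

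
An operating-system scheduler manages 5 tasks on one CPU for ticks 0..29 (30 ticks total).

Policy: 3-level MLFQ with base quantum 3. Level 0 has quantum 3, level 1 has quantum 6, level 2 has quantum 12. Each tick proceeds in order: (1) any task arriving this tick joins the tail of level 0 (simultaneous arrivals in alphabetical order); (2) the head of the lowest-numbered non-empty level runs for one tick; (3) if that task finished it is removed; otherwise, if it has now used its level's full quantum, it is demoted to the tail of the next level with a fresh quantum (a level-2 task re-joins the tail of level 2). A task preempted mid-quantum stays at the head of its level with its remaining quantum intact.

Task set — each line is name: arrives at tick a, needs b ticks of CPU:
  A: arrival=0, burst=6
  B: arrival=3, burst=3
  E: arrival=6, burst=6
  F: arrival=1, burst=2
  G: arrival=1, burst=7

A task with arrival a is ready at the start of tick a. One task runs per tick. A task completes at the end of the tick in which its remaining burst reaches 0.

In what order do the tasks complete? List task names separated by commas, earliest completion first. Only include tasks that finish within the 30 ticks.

completion order = F, B, A, G, E

t=0: L0/L1/L2 = A/-/- → run A
t=1: L0/L1/L2 = AFG/-/- → run A
t=2: L0/L1/L2 = AFG/-/- → run A
t=3: L0/L1/L2 = FGB/A/- → run F
t=4: L0/L1/L2 = FGB/A/- → run F
t=5: L0/L1/L2 = GB/A/- → run G
t=6: L0/L1/L2 = GBE/A/- → run G
t=7: L0/L1/L2 = GBE/A/- → run G
t=8: L0/L1/L2 = BE/AG/- → run B
t=9: L0/L1/L2 = BE/AG/- → run B
t=10: L0/L1/L2 = BE/AG/- → run B
t=11: L0/L1/L2 = E/AG/- → run E
t=12: L0/L1/L2 = E/AG/- → run E
t=13: L0/L1/L2 = E/AG/- → run E
t=14: L0/L1/L2 = -/AGE/- → run A
t=15: L0/L1/L2 = -/AGE/- → run A
t=16: L0/L1/L2 = -/AGE/- → run A
t=17: L0/L1/L2 = -/GE/- → run G
t=18: L0/L1/L2 = -/GE/- → run G
t=19: L0/L1/L2 = -/GE/- → run G
t=20: L0/L1/L2 = -/GE/- → run G
t=21: L0/L1/L2 = -/E/- → run E
t=22: L0/L1/L2 = -/E/- → run E
t=23: L0/L1/L2 = -/E/- → run E
t=24: (idle)
t=25: (idle)
t=26: (idle)
t=27: (idle)
t=28: (idle)
t=29: (idle)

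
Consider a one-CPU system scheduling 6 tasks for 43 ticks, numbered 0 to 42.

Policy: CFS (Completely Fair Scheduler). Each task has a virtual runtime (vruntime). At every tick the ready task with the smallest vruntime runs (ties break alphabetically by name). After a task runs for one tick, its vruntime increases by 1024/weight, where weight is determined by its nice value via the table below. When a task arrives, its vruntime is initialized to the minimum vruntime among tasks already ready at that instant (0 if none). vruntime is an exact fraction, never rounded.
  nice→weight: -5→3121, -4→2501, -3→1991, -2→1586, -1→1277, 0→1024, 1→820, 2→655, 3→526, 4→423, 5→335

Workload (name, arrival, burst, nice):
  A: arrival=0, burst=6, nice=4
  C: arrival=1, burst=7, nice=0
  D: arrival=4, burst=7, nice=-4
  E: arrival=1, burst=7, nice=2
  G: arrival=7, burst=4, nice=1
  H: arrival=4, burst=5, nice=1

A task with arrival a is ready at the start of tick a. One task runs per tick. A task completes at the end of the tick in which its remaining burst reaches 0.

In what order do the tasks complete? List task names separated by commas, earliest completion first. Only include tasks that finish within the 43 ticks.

completion order = D, G, H, C, E, A

t=0: vr[A=0] → run A
t=1: vr[A=1024/423 C=1024/423 E=1024/423] → run A
t=2: vr[A=2048/423 C=1024/423 E=1024/423] → run C
t=3: vr[A=2048/423 C=1447/423 E=1024/423] → run E
t=4: vr[A=2048/423 C=1447/423 D=1447/423 E=1103872/277065 H=1447/423] → run C
t=5: vr[A=2048/423 C=1870/423 D=1447/423 E=1103872/277065 H=1447/423] → run D
t=6: vr[A=2048/423 C=1870/423 D=4052099/1057923 E=1103872/277065 H=1447/423] → run H
t=7: vr[A=2048/423 C=1870/423 D=4052099/1057923 E=1103872/277065 G=4052099/1057923 H=404923/86715] → run D
t=8: vr[A=2048/423 C=1870/423 D=4485251/1057923 E=1103872/277065 G=4052099/1057923 H=404923/86715] → run G
t=9: vr[A=2048/423 C=1870/423 D=4485251/1057923 E=1103872/277065 G=26866063/5289615 H=404923/86715] → run E
t=10: vr[A=2048/423 C=1870/423 D=4485251/1057923 E=1537024/277065 G=26866063/5289615 H=404923/86715] → run D
t=11: vr[A=2048/423 C=1870/423 D=4918403/1057923 E=1537024/277065 G=26866063/5289615 H=404923/86715] → run C
t=12: vr[A=2048/423 C=2293/423 D=4918403/1057923 E=1537024/277065 G=26866063/5289615 H=404923/86715] → run D
t=13: vr[A=2048/423 C=2293/423 D=5351555/1057923 E=1537024/277065 G=26866063/5289615 H=404923/86715] → run H
t=14: vr[A=2048/423 C=2293/423 D=5351555/1057923 E=1537024/277065 G=26866063/5289615 H=513211/86715] → run A
t=15: vr[A=1024/141 C=2293/423 D=5351555/1057923 E=1537024/277065 G=26866063/5289615 H=513211/86715] → run D
t=16: vr[A=1024/141 C=2293/423 D=5784707/1057923 E=1537024/277065 G=26866063/5289615 H=513211/86715] → run G
t=17: vr[A=1024/141 C=2293/423 D=5784707/1057923 E=1537024/277065 G=33471631/5289615 H=513211/86715] → run C
t=18: vr[A=1024/141 C=2716/423 D=5784707/1057923 E=1537024/277065 G=33471631/5289615 H=513211/86715] → run D
t=19: vr[A=1024/141 C=2716/423 D=6217859/1057923 E=1537024/277065 G=33471631/5289615 H=513211/86715] → run E
t=20: vr[A=1024/141 C=2716/423 D=6217859/1057923 E=1970176/277065 G=33471631/5289615 H=513211/86715] → run D
t=21: vr[A=1024/141 C=2716/423 E=1970176/277065 G=33471631/5289615 H=513211/86715] → run H
t=22: vr[A=1024/141 C=2716/423 E=1970176/277065 G=33471631/5289615 H=621499/86715] → run G
t=23: vr[A=1024/141 C=2716/423 E=1970176/277065 G=40077199/5289615 H=621499/86715] → run C
t=24: vr[A=1024/141 C=3139/423 E=1970176/277065 G=40077199/5289615 H=621499/86715] → run E
t=25: vr[A=1024/141 C=3139/423 E=2403328/277065 G=40077199/5289615 H=621499/86715] → run H
t=26: vr[A=1024/141 C=3139/423 E=2403328/277065 G=40077199/5289615 H=729787/86715] → run A
t=27: vr[A=4096/423 C=3139/423 E=2403328/277065 G=40077199/5289615 H=729787/86715] → run C
t=28: vr[A=4096/423 C=3562/423 E=2403328/277065 G=40077199/5289615 H=729787/86715] → run G
t=29: vr[A=4096/423 C=3562/423 E=2403328/277065 H=729787/86715] → run H
t=30: vr[A=4096/423 C=3562/423 E=2403328/277065] → run C
t=31: vr[A=4096/423 E=2403328/277065] → run E
t=32: vr[A=4096/423 E=567296/55413] → run A
t=33: vr[A=5120/423 E=567296/55413] → run E
t=34: vr[A=5120/423 E=3269632/277065] → run E
t=35: vr[A=5120/423] → run A
t=36: (idle)
t=37: (idle)
t=38: (idle)
t=39: (idle)
t=40: (idle)
t=41: (idle)
t=42: (idle)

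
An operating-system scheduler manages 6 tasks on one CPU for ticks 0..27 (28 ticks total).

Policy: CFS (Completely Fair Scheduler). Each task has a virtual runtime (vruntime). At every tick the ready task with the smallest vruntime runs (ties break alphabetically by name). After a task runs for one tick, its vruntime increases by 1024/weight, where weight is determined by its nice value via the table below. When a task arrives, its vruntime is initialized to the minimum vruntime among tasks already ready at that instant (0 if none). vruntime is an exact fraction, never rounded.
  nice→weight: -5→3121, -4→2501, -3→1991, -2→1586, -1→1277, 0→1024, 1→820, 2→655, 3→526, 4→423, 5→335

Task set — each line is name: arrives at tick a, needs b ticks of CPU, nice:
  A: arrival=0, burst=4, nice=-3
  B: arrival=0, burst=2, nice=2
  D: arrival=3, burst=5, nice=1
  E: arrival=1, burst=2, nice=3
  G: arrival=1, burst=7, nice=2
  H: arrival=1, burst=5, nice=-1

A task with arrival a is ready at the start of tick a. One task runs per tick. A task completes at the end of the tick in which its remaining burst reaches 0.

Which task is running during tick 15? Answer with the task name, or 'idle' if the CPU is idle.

t=0: vr[A=0 B=0] → run A
t=1: vr[A=1024/1991 B=0 E=0 G=0 H=0] → run B
t=2: vr[A=1024/1991 B=1024/655 E=0 G=0 H=0] → run E
t=3: vr[A=1024/1991 B=1024/655 D=0 E=512/263 G=0 H=0] → run D
t=4: vr[A=1024/1991 B=1024/655 D=256/205 E=512/263 G=0 H=0] → run G
t=5: vr[A=1024/1991 B=1024/655 D=256/205 E=512/263 G=1024/655 H=0] → run H
t=6: vr[A=1024/1991 B=1024/655 D=256/205 E=512/263 G=1024/655 H=1024/1277] → run A
t=7: vr[A=2048/1991 B=1024/655 D=256/205 E=512/263 G=1024/655 H=1024/1277] → run H
t=8: vr[A=2048/1991 B=1024/655 D=256/205 E=512/263 G=1024/655 H=2048/1277] → run A
t=9: vr[A=3072/1991 B=1024/655 D=256/205 E=512/263 G=1024/655 H=2048/1277] → run D
t=10: vr[A=3072/1991 B=1024/655 D=512/205 E=512/263 G=1024/655 H=2048/1277] → run A
t=11: vr[B=1024/655 D=512/205 E=512/263 G=1024/655 H=2048/1277] → run B
t=12: vr[D=512/205 E=512/263 G=1024/655 H=2048/1277] → run G
t=13: vr[D=512/205 E=512/263 G=2048/655 H=2048/1277] → run H
t=14: vr[D=512/205 E=512/263 G=2048/655 H=3072/1277] → run E
t=15: vr[D=512/205 G=2048/655 H=3072/1277] → run H
t=16: vr[D=512/205 G=2048/655 H=4096/1277] → run D
t=17: vr[D=768/205 G=2048/655 H=4096/1277] → run G
t=18: vr[D=768/205 G=3072/655 H=4096/1277] → run H
t=19: vr[D=768/205 G=3072/655] → run D
t=20: vr[D=1024/205 G=3072/655] → run G
t=21: vr[D=1024/205 G=4096/655] → run D
t=22: vr[G=4096/655] → run G
t=23: vr[G=1024/131] → run G
t=24: vr[G=6144/655] → run G
t=25: (idle)
t=26: (idle)
t=27: (idle)

running at tick 15 = H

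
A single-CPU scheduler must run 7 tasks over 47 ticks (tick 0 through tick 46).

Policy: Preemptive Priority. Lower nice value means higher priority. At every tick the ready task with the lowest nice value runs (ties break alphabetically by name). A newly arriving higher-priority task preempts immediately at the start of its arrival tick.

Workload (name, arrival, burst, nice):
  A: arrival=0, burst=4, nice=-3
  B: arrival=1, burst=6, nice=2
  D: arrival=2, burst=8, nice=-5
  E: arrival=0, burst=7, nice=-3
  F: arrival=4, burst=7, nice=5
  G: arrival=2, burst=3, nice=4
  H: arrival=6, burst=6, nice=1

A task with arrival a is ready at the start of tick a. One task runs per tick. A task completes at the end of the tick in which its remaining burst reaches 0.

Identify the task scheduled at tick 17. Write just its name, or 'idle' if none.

running at tick 17 = E

t=0: ready={A,E} → run A
t=1: ready={A,B,E} → run A
t=2: ready={A,B,D,E,G} → run D
t=3: ready={A,B,D,E,G} → run D
t=4: ready={A,B,D,E,F,G} → run D
t=5: ready={A,B,D,E,F,G} → run D
t=6: ready={A,B,D,E,F,G,H} → run D
t=7: ready={A,B,D,E,F,G,H} → run D
t=8: ready={A,B,D,E,F,G,H} → run D
t=9: ready={A,B,D,E,F,G,H} → run D
t=10: ready={A,B,E,F,G,H} → run A
t=11: ready={A,B,E,F,G,H} → run A
t=12: ready={B,E,F,G,H} → run E
t=13: ready={B,E,F,G,H} → run E
t=14: ready={B,E,F,G,H} → run E
t=15: ready={B,E,F,G,H} → run E
t=16: ready={B,E,F,G,H} → run E
t=17: ready={B,E,F,G,H} → run E
t=18: ready={B,E,F,G,H} → run E
t=19: ready={B,F,G,H} → run H
t=20: ready={B,F,G,H} → run H
t=21: ready={B,F,G,H} → run H
t=22: ready={B,F,G,H} → run H
t=23: ready={B,F,G,H} → run H
t=24: ready={B,F,G,H} → run H
t=25: ready={B,F,G} → run B
t=26: ready={B,F,G} → run B
t=27: ready={B,F,G} → run B
t=28: ready={B,F,G} → run B
t=29: ready={B,F,G} → run B
t=30: ready={B,F,G} → run B
t=31: ready={F,G} → run G
t=32: ready={F,G} → run G
t=33: ready={F,G} → run G
t=34: ready={F} → run F
t=35: ready={F} → run F
t=36: ready={F} → run F
t=37: ready={F} → run F
t=38: ready={F} → run F
t=39: ready={F} → run F
t=40: ready={F} → run F
t=41: (idle)
t=42: (idle)
t=43: (idle)
t=44: (idle)
t=45: (idle)
t=46: (idle)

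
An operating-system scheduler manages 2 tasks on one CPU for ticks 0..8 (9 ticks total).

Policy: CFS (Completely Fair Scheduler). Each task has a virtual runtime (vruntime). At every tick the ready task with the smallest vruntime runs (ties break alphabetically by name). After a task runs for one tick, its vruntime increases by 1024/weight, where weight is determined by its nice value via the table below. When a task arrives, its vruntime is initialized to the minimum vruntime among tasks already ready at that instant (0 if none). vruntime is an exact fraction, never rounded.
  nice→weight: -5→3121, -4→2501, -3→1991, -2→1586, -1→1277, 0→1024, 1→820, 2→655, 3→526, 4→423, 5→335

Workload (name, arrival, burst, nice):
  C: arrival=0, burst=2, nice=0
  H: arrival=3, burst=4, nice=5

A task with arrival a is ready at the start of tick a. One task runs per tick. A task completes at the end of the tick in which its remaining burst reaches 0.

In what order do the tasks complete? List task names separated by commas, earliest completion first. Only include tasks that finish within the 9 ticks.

completion order = C, H

t=0: vr[C=0] → run C
t=1: vr[C=1] → run C
t=2: (idle)
t=3: vr[H=0] → run H
t=4: vr[H=1024/335] → run H
t=5: vr[H=2048/335] → run H
t=6: vr[H=3072/335] → run H
t=7: (idle)
t=8: (idle)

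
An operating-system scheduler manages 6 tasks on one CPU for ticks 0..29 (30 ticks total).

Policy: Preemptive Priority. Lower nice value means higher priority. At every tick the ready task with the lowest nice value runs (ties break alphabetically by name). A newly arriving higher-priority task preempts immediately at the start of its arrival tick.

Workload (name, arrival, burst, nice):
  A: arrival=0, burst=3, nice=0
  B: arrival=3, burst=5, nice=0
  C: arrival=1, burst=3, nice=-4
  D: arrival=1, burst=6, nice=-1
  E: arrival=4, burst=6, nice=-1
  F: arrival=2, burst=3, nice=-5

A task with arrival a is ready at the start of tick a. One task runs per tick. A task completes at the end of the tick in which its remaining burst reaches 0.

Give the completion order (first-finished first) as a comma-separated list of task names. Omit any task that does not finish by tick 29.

t=0: ready={A} → run A
t=1: ready={A,C,D} → run C
t=2: ready={A,C,D,F} → run F
t=3: ready={A,B,C,D,F} → run F
t=4: ready={A,B,C,D,E,F} → run F
t=5: ready={A,B,C,D,E} → run C
t=6: ready={A,B,C,D,E} → run C
t=7: ready={A,B,D,E} → run D
t=8: ready={A,B,D,E} → run D
t=9: ready={A,B,D,E} → run D
t=10: ready={A,B,D,E} → run D
t=11: ready={A,B,D,E} → run D
t=12: ready={A,B,D,E} → run D
t=13: ready={A,B,E} → run E
t=14: ready={A,B,E} → run E
t=15: ready={A,B,E} → run E
t=16: ready={A,B,E} → run E
t=17: ready={A,B,E} → run E
t=18: ready={A,B,E} → run E
t=19: ready={A,B} → run A
t=20: ready={A,B} → run A
t=21: ready={B} → run B
t=22: ready={B} → run B
t=23: ready={B} → run B
t=24: ready={B} → run B
t=25: ready={B} → run B
t=26: (idle)
t=27: (idle)
t=28: (idle)
t=29: (idle)

completion order = F, C, D, E, A, B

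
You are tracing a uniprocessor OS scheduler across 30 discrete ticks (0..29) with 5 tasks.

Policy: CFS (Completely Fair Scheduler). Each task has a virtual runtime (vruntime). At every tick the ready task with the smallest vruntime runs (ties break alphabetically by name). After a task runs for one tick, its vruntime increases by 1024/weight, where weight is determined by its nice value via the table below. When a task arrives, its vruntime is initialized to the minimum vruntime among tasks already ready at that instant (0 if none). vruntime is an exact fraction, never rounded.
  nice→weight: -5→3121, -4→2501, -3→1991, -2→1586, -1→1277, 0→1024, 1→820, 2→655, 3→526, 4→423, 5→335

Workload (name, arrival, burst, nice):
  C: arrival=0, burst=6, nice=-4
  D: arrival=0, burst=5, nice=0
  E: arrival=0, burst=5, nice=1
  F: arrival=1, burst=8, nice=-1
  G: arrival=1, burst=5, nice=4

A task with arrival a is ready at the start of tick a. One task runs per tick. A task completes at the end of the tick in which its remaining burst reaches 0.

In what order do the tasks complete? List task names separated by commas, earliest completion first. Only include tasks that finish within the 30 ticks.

completion order = C, D, E, F, G

t=0: vr[C=0 D=0 E=0] → run C
t=1: vr[C=1024/2501 D=0 E=0 F=0 G=0] → run D
t=2: vr[C=1024/2501 D=1 E=0 F=0 G=0] → run E
t=3: vr[C=1024/2501 D=1 E=256/205 F=0 G=0] → run F
t=4: vr[C=1024/2501 D=1 E=256/205 F=1024/1277 G=0] → run G
t=5: vr[C=1024/2501 D=1 E=256/205 F=1024/1277 G=1024/423] → run C
t=6: vr[C=2048/2501 D=1 E=256/205 F=1024/1277 G=1024/423] → run F
t=7: vr[C=2048/2501 D=1 E=256/205 F=2048/1277 G=1024/423] → run C
t=8: vr[C=3072/2501 D=1 E=256/205 F=2048/1277 G=1024/423] → run D
t=9: vr[C=3072/2501 D=2 E=256/205 F=2048/1277 G=1024/423] → run C
t=10: vr[C=4096/2501 D=2 E=256/205 F=2048/1277 G=1024/423] → run E
t=11: vr[C=4096/2501 D=2 E=512/205 F=2048/1277 G=1024/423] → run F
t=12: vr[C=4096/2501 D=2 E=512/205 F=3072/1277 G=1024/423] → run C
t=13: vr[C=5120/2501 D=2 E=512/205 F=3072/1277 G=1024/423] → run D
t=14: vr[C=5120/2501 D=3 E=512/205 F=3072/1277 G=1024/423] → run C
t=15: vr[D=3 E=512/205 F=3072/1277 G=1024/423] → run F
t=16: vr[D=3 E=512/205 F=4096/1277 G=1024/423] → run G
t=17: vr[D=3 E=512/205 F=4096/1277 G=2048/423] → run E
t=18: vr[D=3 E=768/205 F=4096/1277 G=2048/423] → run D
t=19: vr[D=4 E=768/205 F=4096/1277 G=2048/423] → run F
t=20: vr[D=4 E=768/205 F=5120/1277 G=2048/423] → run E
t=21: vr[D=4 E=1024/205 F=5120/1277 G=2048/423] → run D
t=22: vr[E=1024/205 F=5120/1277 G=2048/423] → run F
t=23: vr[E=1024/205 F=6144/1277 G=2048/423] → run F
t=24: vr[E=1024/205 F=7168/1277 G=2048/423] → run G
t=25: vr[E=1024/205 F=7168/1277 G=1024/141] → run E
t=26: vr[F=7168/1277 G=1024/141] → run F
t=27: vr[G=1024/141] → run G
t=28: vr[G=4096/423] → run G
t=29: (idle)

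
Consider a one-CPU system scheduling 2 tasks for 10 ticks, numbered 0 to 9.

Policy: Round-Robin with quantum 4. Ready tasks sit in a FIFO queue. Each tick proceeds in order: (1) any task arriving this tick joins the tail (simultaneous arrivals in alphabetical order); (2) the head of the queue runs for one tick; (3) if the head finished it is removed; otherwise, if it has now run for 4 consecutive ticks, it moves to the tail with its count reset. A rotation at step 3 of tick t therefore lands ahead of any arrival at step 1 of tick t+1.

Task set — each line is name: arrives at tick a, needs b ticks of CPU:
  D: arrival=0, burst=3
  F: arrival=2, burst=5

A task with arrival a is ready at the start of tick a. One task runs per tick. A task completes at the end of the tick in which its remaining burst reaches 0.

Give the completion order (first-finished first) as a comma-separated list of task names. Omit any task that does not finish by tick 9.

completion order = D, F

t=0: queue=[D] q_used=0 → run D
t=1: queue=[D] q_used=1 → run D
t=2: queue=[D,F] q_used=2 → run D
t=3: queue=[F] q_used=0 → run F
t=4: queue=[F] q_used=1 → run F
t=5: queue=[F] q_used=2 → run F
t=6: queue=[F] q_used=3 → run F
t=7: queue=[F] q_used=0 → run F
t=8: (idle)
t=9: (idle)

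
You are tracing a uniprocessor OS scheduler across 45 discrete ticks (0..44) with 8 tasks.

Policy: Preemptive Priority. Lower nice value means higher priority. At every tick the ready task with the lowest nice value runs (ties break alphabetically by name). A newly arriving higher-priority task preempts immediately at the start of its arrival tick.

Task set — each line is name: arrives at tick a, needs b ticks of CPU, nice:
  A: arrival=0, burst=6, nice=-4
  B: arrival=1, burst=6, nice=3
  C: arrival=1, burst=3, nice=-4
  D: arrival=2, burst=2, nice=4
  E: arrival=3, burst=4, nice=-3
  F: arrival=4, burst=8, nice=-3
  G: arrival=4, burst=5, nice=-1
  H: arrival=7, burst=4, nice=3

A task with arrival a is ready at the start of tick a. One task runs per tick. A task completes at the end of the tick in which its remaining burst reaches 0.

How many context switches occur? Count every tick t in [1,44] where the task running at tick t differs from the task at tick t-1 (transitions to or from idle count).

context switches = 8

t=0: ready={A} → run A
t=1: ready={A,B,C} → run A
t=2: ready={A,B,C,D} → run A
t=3: ready={A,B,C,D,E} → run A
t=4: ready={A,B,C,D,E,F,G} → run A
t=5: ready={A,B,C,D,E,F,G} → run A
t=6: ready={B,C,D,E,F,G} → run C
t=7: ready={B,C,D,E,F,G,H} → run C
t=8: ready={B,C,D,E,F,G,H} → run C
t=9: ready={B,D,E,F,G,H} → run E
t=10: ready={B,D,E,F,G,H} → run E
t=11: ready={B,D,E,F,G,H} → run E
t=12: ready={B,D,E,F,G,H} → run E
t=13: ready={B,D,F,G,H} → run F
t=14: ready={B,D,F,G,H} → run F
t=15: ready={B,D,F,G,H} → run F
t=16: ready={B,D,F,G,H} → run F
t=17: ready={B,D,F,G,H} → run F
t=18: ready={B,D,F,G,H} → run F
t=19: ready={B,D,F,G,H} → run F
t=20: ready={B,D,F,G,H} → run F
t=21: ready={B,D,G,H} → run G
t=22: ready={B,D,G,H} → run G
t=23: ready={B,D,G,H} → run G
t=24: ready={B,D,G,H} → run G
t=25: ready={B,D,G,H} → run G
t=26: ready={B,D,H} → run B
t=27: ready={B,D,H} → run B
t=28: ready={B,D,H} → run B
t=29: ready={B,D,H} → run B
t=30: ready={B,D,H} → run B
t=31: ready={B,D,H} → run B
t=32: ready={D,H} → run H
t=33: ready={D,H} → run H
t=34: ready={D,H} → run H
t=35: ready={D,H} → run H
t=36: ready={D} → run D
t=37: ready={D} → run D
t=38: (idle)
t=39: (idle)
t=40: (idle)
t=41: (idle)
t=42: (idle)
t=43: (idle)
t=44: (idle)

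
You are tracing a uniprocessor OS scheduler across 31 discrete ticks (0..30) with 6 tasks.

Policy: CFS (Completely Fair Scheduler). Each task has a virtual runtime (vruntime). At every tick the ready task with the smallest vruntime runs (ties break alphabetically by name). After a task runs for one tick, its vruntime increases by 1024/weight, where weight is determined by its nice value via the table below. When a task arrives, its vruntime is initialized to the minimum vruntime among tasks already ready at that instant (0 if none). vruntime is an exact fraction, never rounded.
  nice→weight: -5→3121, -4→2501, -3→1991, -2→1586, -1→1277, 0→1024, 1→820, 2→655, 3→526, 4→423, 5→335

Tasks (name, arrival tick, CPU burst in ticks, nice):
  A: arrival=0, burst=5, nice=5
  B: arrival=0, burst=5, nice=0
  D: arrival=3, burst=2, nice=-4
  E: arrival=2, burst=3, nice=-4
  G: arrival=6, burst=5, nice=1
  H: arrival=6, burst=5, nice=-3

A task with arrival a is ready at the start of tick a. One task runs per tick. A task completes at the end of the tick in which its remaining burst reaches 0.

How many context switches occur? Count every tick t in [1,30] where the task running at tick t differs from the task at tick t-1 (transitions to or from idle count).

t=0: vr[A=0 B=0] → run A
t=1: vr[A=1024/335 B=0] → run B
t=2: vr[A=1024/335 B=1 E=1] → run B
t=3: vr[A=1024/335 B=2 D=1 E=1] → run D
t=4: vr[A=1024/335 B=2 D=3525/2501 E=1] → run E
t=5: vr[A=1024/335 B=2 D=3525/2501 E=3525/2501] → run D
t=6: vr[A=1024/335 B=2 E=3525/2501 G=3525/2501 H=3525/2501] → run E
t=7: vr[A=1024/335 B=2 E=4549/2501 G=3525/2501 H=3525/2501] → run G
t=8: vr[A=1024/335 B=2 E=4549/2501 G=33241/12505 H=3525/2501] → run H
t=9: vr[A=1024/335 B=2 E=4549/2501 G=33241/12505 H=9579299/4979491] → run E
t=10: vr[A=1024/335 B=2 G=33241/12505 H=9579299/4979491] → run H
t=11: vr[A=1024/335 B=2 G=33241/12505 H=12140323/4979491] → run B
t=12: vr[A=1024/335 B=3 G=33241/12505 H=12140323/4979491] → run H
t=13: vr[A=1024/335 B=3 G=33241/12505 H=14701347/4979491] → run G
t=14: vr[A=1024/335 B=3 G=48857/12505 H=14701347/4979491] → run H
t=15: vr[A=1024/335 B=3 G=48857/12505 H=17262371/4979491] → run B
t=16: vr[A=1024/335 B=4 G=48857/12505 H=17262371/4979491] → run A
t=17: vr[A=2048/335 B=4 G=48857/12505 H=17262371/4979491] → run H
t=18: vr[A=2048/335 B=4 G=48857/12505] → run G
t=19: vr[A=2048/335 B=4 G=64473/12505] → run B
t=20: vr[A=2048/335 G=64473/12505] → run G
t=21: vr[A=2048/335 G=80089/12505] → run A
t=22: vr[A=3072/335 G=80089/12505] → run G
t=23: vr[A=3072/335] → run A
t=24: vr[A=4096/335] → run A
t=25: (idle)
t=26: (idle)
t=27: (idle)
t=28: (idle)
t=29: (idle)
t=30: (idle)

context switches = 23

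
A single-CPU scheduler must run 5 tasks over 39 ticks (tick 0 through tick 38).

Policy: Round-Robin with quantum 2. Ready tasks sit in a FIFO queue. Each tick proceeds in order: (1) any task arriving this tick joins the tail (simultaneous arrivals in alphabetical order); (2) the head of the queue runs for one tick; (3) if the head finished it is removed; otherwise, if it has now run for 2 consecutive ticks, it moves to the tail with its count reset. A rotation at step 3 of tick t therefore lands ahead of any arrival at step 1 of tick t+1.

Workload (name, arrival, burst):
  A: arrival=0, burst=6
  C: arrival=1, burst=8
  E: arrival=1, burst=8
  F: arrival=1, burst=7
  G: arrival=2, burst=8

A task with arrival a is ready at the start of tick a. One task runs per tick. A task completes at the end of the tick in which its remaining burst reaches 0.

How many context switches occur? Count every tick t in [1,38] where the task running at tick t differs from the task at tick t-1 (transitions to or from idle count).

t=0: queue=[A] q_used=0 → run A
t=1: queue=[A,C,E,F] q_used=1 → run A
t=2: queue=[C,E,F,A,G] q_used=0 → run C
t=3: queue=[C,E,F,A,G] q_used=1 → run C
t=4: queue=[E,F,A,G,C] q_used=0 → run E
t=5: queue=[E,F,A,G,C] q_used=1 → run E
t=6: queue=[F,A,G,C,E] q_used=0 → run F
t=7: queue=[F,A,G,C,E] q_used=1 → run F
t=8: queue=[A,G,C,E,F] q_used=0 → run A
t=9: queue=[A,G,C,E,F] q_used=1 → run A
t=10: queue=[G,C,E,F,A] q_used=0 → run G
t=11: queue=[G,C,E,F,A] q_used=1 → run G
t=12: queue=[C,E,F,A,G] q_used=0 → run C
t=13: queue=[C,E,F,A,G] q_used=1 → run C
t=14: queue=[E,F,A,G,C] q_used=0 → run E
t=15: queue=[E,F,A,G,C] q_used=1 → run E
t=16: queue=[F,A,G,C,E] q_used=0 → run F
t=17: queue=[F,A,G,C,E] q_used=1 → run F
t=18: queue=[A,G,C,E,F] q_used=0 → run A
t=19: queue=[A,G,C,E,F] q_used=1 → run A
t=20: queue=[G,C,E,F] q_used=0 → run G
t=21: queue=[G,C,E,F] q_used=1 → run G
t=22: queue=[C,E,F,G] q_used=0 → run C
t=23: queue=[C,E,F,G] q_used=1 → run C
t=24: queue=[E,F,G,C] q_used=0 → run E
t=25: queue=[E,F,G,C] q_used=1 → run E
t=26: queue=[F,G,C,E] q_used=0 → run F
t=27: queue=[F,G,C,E] q_used=1 → run F
t=28: queue=[G,C,E,F] q_used=0 → run G
t=29: queue=[G,C,E,F] q_used=1 → run G
t=30: queue=[C,E,F,G] q_used=0 → run C
t=31: queue=[C,E,F,G] q_used=1 → run C
t=32: queue=[E,F,G] q_used=0 → run E
t=33: queue=[E,F,G] q_used=1 → run E
t=34: queue=[F,G] q_used=0 → run F
t=35: queue=[G] q_used=0 → run G
t=36: queue=[G] q_used=1 → run G
t=37: (idle)
t=38: (idle)

context switches = 19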